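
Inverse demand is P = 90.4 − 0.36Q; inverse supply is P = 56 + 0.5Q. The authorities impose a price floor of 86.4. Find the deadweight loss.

Competitive equilibrium: 90.4 − 0.36Q = 56 + 0.5Q → Q* = 40, P* = 76.
At the floor P = 86.4, quantity demanded = (90.4 − 86.4)/0.36 = 11.1111.
Sellers' marginal cost at Q' = 11.1111: 56 + 0.5·11.1111 = 61.5556.
ΔQ = 40 − 11.1111 = 28.8889; wedge = 86.4 − 61.5556 = 24.8444.
Welfare loss = ½ × 28.8889 × 24.8444 = 358.86.

358.86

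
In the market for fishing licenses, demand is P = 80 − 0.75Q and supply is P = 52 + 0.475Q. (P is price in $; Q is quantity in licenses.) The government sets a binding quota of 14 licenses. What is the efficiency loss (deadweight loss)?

$48.05

Competitive equilibrium: 80 − 0.75Q = 52 + 0.475Q → Q* = 22.8571, P* = 62.8571.
At Q = 14: demand price = 80 − 0.75·14 = 69.5; supply price = 52 + 0.475·14 = 58.65.
ΔQ = 22.8571 − 14 = 8.8571; wedge = 69.5 − 58.65 = 10.85.
Welfare loss = ½ × 8.8571 × 10.85 = $48.05.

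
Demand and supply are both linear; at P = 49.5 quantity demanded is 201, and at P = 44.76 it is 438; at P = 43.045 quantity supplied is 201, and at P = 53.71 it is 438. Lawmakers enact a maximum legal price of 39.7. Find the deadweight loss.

Demand slope = (44.76 − 49.5)/(438 − 201) = −0.02, so P = 53.52 − 0.02Q.
Supply slope = (53.71 − 43.045)/(438 − 201) = 0.045, so P = 34 + 0.045Q.
Competitive equilibrium: 53.52 − 0.02Q = 34 + 0.045Q → Q* = 300.30769, P* = 47.51385.
At the ceiling P = 39.7, quantity supplied = (39.7 − 34)/0.045 = 126.66667.
Willingness to pay at Q' = 126.66667: 53.52 − 0.02·126.66667 = 50.98667.
ΔQ = 300.30769 − 126.66667 = 173.64102; wedge = 50.98667 − 39.7 = 11.28667.
DWL = ½ × 173.64102 × 11.28667 = 979.91.

979.91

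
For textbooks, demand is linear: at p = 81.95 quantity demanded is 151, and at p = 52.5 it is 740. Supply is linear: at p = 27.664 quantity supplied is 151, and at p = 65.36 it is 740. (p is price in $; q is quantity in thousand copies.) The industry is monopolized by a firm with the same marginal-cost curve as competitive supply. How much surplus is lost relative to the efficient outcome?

Demand slope = (52.5 − 81.95)/(740 − 151) = −0.05, so p = 89.5 − 0.05q.
Supply slope = (65.36 − 27.664)/(740 − 151) = 0.064, so p = 18 + 0.064q.
Competitive equilibrium: 89.5 − 0.05q = 18 + 0.064q → q* = 627.193, p* = 58.1404.
Marginal revenue: MR = 89.5 − 0.1q. Set MR = MC: 89.5 − 0.1q = 18 + 0.064q → q_m = 435.9756.
Price p_m = 89.5 − 0.05·435.9756 = 67.7012; MC(q_m) = 18 + 0.064·435.9756 = 45.9024.
Competitive q* = 627.193, so Δq = 191.2174; wedge = 67.7012 − 45.9024 = 21.7988.
Welfare loss = ½ × 191.2174 × 21.7988 = $2084.15 thousand.

$2084.15 thousand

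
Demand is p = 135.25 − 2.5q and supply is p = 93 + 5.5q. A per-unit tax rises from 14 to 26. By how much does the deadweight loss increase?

30

Competitive equilibrium: 135.25 − 2.5q = 93 + 5.5q → q* = 5.2813, p* = 122.0469.
For a per-unit tax t: Δq = t/8, so DWL = ½·t·(t/8) = t²/16.
At t = 14: DWL = 12.25. At t = 26: DWL = 42.25.
Increase = 42.25 − 12.25 = 30.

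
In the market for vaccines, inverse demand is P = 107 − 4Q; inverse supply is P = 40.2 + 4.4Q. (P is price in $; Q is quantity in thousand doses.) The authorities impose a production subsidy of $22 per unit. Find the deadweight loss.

Competitive equilibrium: 107 − 4Q = 40.2 + 4.4Q → Q* = 7.9524, P* = 75.1905.
The subsidy lowers effective supply by 22: P = 18.2 + 4.4Q.
New quantity: 107 − 4Q = 18.2 + 4.4Q → Q' = 10.5714.
Overproduction ΔQ = 10.5714 − 7.9524 = 2.619; wedge = subsidy = 22.
DWL = ½ × 2.619 × 22 = $28.81 thousand.

$28.81 thousand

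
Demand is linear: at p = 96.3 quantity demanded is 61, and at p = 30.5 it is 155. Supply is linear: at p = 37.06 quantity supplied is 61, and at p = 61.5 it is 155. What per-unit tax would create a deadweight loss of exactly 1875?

Demand slope = (30.5 − 96.3)/(155 − 61) = −0.7, so p = 139 − 0.7q.
Supply slope = (61.5 − 37.06)/(155 − 61) = 0.26, so p = 21.2 + 0.26q.
Competitive equilibrium: 139 − 0.7q = 21.2 + 0.26q → q* = 122.7083, p* = 53.1042.
A tax t gives Δq = t/0.96 and wedge t, so DWL = t²/1.92.
t²/1.92 = 1875 → t² = 3600 → t = 60.

60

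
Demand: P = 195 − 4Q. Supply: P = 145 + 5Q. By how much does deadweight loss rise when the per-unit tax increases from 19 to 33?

40.44

Competitive equilibrium: 195 − 4Q = 145 + 5Q → Q* = 5.5556, P* = 172.7778.
For a per-unit tax t: ΔQ = t/9, so DWL = ½·t·(t/9) = t²/18.
At t = 19: DWL = 20.056. At t = 33: DWL = 60.5.
Increase = 60.5 − 20.056 = 40.44.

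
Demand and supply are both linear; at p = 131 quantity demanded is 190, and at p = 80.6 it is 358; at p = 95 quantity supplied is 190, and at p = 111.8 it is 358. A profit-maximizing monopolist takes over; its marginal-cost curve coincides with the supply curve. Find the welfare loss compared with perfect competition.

Demand slope = (80.6 − 131)/(358 − 190) = −0.3, so p = 188 − 0.3q.
Supply slope = (111.8 − 95)/(358 − 190) = 0.1, so p = 76 + 0.1q.
Competitive equilibrium: 188 − 0.3q = 76 + 0.1q → q* = 280, p* = 104.
Marginal revenue: MR = 188 − 0.6q. Set MR = MC: 188 − 0.6q = 76 + 0.1q → q_m = 160.
Price p_m = 188 − 0.3·160 = 140; MC(q_m) = 76 + 0.1·160 = 92.
Competitive q* = 280, so Δq = 120; wedge = 140 − 92 = 48.
Welfare loss = ½ × 120 × 48 = 2880.

2880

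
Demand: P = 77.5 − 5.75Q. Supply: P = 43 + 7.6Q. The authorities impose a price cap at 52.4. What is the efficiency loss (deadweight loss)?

12.12

Competitive equilibrium: 77.5 − 5.75Q = 43 + 7.6Q → Q* = 2.5843, P* = 62.6404.
At the ceiling P = 52.4, quantity supplied = (52.4 − 43)/7.6 = 1.2368.
Willingness to pay at Q' = 1.2368: 77.5 − 5.75·1.2368 = 70.3884.
ΔQ = 2.5843 − 1.2368 = 1.3475; wedge = 70.3884 − 52.4 = 17.9884.
The triangle = ½ × 1.3475 × 17.9884 = 12.12.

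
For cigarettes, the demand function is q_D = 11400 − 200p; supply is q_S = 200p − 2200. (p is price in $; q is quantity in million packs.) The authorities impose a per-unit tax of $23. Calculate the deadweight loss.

In inverse form: demand p = 57 − 0.005q, supply p = 11 + 0.005q.
Competitive equilibrium: 57 − 0.005q = 11 + 0.005q → q* = 4600, p* = 34.
With the tax, the buyer price exceeds the seller price by 23: (57 − 0.005q) − (11 + 0.005q) = 23 → q' = 2300.
Δq = 4600 − 2300 = 2300; the wedge equals the tax, 23.
Welfare loss = ½ × 2300 × 23 = $26450 million.

$26450 million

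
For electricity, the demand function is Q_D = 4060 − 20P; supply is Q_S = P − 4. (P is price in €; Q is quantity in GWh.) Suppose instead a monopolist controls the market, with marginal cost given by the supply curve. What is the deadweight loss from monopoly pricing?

In inverse form: demand P = 203 − 0.05Q, supply P = 4 + Q.
Competitive equilibrium: 203 − 0.05Q = 4 + Q → Q* = 189.5238, P* = 193.5238.
Marginal revenue: MR = 203 − 0.1Q. Set MR = MC: 203 − 0.1Q = 4 + Q → Q_m = 180.9091.
Price P_m = 203 − 0.05·180.9091 = 193.9545; MC(Q_m) = 4 + 1·180.9091 = 184.9091.
Competitive Q* = 189.5238, so ΔQ = 8.6147; wedge = 193.9545 − 184.9091 = 9.0454.
DWL = ½ × 8.6147 × 9.0454 = €38.96.

€38.96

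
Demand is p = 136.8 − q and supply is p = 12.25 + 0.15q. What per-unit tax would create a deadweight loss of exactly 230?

Competitive equilibrium: 136.8 − q = 12.25 + 0.15q → q* = 108.3043, p* = 28.4957.
A tax t gives Δq = t/1.15 and wedge t, so DWL = t²/2.3.
t²/2.3 = 230 → t² = 529 → t = 23.

23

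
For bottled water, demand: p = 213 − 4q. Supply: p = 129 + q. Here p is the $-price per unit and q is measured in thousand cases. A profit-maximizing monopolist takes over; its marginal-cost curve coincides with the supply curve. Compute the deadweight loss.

Competitive equilibrium: 213 − 4q = 129 + q → q* = 16.8, p* = 145.8.
Marginal revenue: MR = 213 − 8q. Set MR = MC: 213 − 8q = 129 + q → q_m = 9.3333.
Price p_m = 213 − 4·9.3333 = 175.6668; MC(q_m) = 129 + 1·9.3333 = 138.3333.
Competitive q* = 16.8, so Δq = 7.4667; wedge = 175.6668 − 138.3333 = 37.3335.
The triangle = ½ × 7.4667 × 37.3335 = $139.38 thousand.

$139.38 thousand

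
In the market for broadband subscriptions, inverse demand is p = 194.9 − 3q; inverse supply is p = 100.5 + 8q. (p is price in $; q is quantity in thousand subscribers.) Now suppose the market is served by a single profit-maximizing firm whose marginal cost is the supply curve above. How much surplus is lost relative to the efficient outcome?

$18.60 thousand

Competitive equilibrium: 194.9 − 3q = 100.5 + 8q → q* = 8.5818, p* = 169.1545.
Marginal revenue: MR = 194.9 − 6q. Set MR = MC: 194.9 − 6q = 100.5 + 8q → q_m = 6.7429.
Price p_m = 194.9 − 3·6.7429 = 174.6713; MC(q_m) = 100.5 + 8·6.7429 = 154.4432.
Competitive q* = 8.5818, so Δq = 1.8389; wedge = 174.6713 − 154.4432 = 20.2281.
The triangle = ½ × 1.8389 × 20.2281 = $18.60 thousand.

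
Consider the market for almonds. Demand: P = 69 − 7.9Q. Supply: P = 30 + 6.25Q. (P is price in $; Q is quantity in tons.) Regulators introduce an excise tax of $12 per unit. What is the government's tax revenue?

$22.90

Competitive equilibrium: 69 − 7.9Q = 30 + 6.25Q → Q* = 2.7562, P* = 47.2261.
With the tax, the buyer price exceeds the seller price by 12: (69 − 7.9Q) − (30 + 6.25Q) = 12 → Q' = 1.9081.
Tax revenue = 12 × 1.9081 = $22.90.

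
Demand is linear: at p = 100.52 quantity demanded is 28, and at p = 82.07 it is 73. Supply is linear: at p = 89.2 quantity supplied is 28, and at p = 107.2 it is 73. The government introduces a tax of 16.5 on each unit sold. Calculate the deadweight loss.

Demand slope = (82.07 − 100.52)/(73 − 28) = −0.41, so p = 112 − 0.41q.
Supply slope = (107.2 − 89.2)/(73 − 28) = 0.4, so p = 78 + 0.4q.
Competitive equilibrium: 112 − 0.41q = 78 + 0.4q → q* = 41.9753, p* = 94.7901.
With the tax, the buyer price exceeds the seller price by 16.5: (112 − 0.41q) − (78 + 0.4q) = 16.5 → q' = 21.6049.
Δq = 41.9753 − 21.6049 = 20.3704; the wedge equals the tax, 16.5.
DWL = ½ × 20.3704 × 16.5 = 168.06.

168.06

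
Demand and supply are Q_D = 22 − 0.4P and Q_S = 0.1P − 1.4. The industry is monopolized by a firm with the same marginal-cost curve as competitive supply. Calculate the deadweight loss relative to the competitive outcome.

In inverse form: demand P = 55 − 2.5Q, supply P = 14 + 10Q.
Competitive equilibrium: 55 − 2.5Q = 14 + 10Q → Q* = 3.28, P* = 46.8.
Marginal revenue: MR = 55 − 5Q. Set MR = MC: 55 − 5Q = 14 + 10Q → Q_m = 2.7333.
Price P_m = 55 − 2.5·2.7333 = 48.1668; MC(Q_m) = 14 + 10·2.7333 = 41.333.
Competitive Q* = 3.28, so ΔQ = 0.5467; wedge = 48.1668 − 41.333 = 6.8338.
DWL = ½ × 0.5467 × 6.8338 = 1.87.

1.87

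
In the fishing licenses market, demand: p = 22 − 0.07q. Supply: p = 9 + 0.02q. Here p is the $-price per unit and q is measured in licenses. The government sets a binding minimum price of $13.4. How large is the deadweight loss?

Competitive equilibrium: 22 − 0.07q = 9 + 0.02q → q* = 144.4444, p* = 11.8889.
At the floor p = 13.4, quantity demanded = (22 − 13.4)/0.07 = 122.8571.
Sellers' marginal cost at q' = 122.8571: 9 + 0.02·122.8571 = 11.4571.
Δq = 144.4444 − 122.8571 = 21.5873; wedge = 13.4 − 11.4571 = 1.9429.
DWL = ½ × 21.5873 × 1.9429 = $20.97.

$20.97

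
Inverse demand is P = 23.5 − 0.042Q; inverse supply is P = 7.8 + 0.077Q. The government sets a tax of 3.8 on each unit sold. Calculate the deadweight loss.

60.67

Competitive equilibrium: 23.5 − 0.042Q = 7.8 + 0.077Q → Q* = 131.9328, P* = 17.9588.
With the tax, the buyer price exceeds the seller price by 3.8: (23.5 − 0.042Q) − (7.8 + 0.077Q) = 3.8 → Q' = 100.
ΔQ = 131.9328 − 100 = 31.9328; the wedge equals the tax, 3.8.
Welfare loss = ½ × 31.9328 × 3.8 = 60.67.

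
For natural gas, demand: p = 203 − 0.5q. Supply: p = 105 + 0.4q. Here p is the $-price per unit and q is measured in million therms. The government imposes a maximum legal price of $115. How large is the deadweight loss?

$3166.81 million

Competitive equilibrium: 203 − 0.5q = 105 + 0.4q → q* = 108.8889, p* = 148.5556.
At the ceiling p = 115, quantity supplied = (115 − 105)/0.4 = 25.
Willingness to pay at q' = 25: 203 − 0.5·25 = 190.5.
Δq = 108.8889 − 25 = 83.8889; wedge = 190.5 − 115 = 75.5.
Welfare loss = ½ × 83.8889 × 75.5 = $3166.81 million.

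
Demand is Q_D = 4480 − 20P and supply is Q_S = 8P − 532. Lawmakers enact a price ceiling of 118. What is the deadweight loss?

In inverse form: demand P = 224 − 0.05Q, supply P = 66.5 + 0.125Q.
Competitive equilibrium: 224 − 0.05Q = 66.5 + 0.125Q → Q* = 900, P* = 179.
At the ceiling P = 118, quantity supplied = (118 − 66.5)/0.125 = 412.
Willingness to pay at Q' = 412: 224 − 0.05·412 = 203.4.
ΔQ = 900 − 412 = 488; wedge = 203.4 − 118 = 85.4.
The triangle = ½ × 488 × 85.4 = 20837.60.

20837.60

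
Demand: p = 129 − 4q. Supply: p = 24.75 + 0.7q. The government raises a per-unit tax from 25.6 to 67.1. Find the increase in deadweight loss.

409.26

Competitive equilibrium: 129 − 4q = 24.75 + 0.7q → q* = 22.1809, p* = 40.2766.
For a per-unit tax t: Δq = t/4.7, so DWL = ½·t·(t/4.7) = t²/9.4.
At t = 25.6: DWL = 69.719. At t = 67.1: DWL = 478.98.
Increase = 478.98 − 69.719 = 409.26.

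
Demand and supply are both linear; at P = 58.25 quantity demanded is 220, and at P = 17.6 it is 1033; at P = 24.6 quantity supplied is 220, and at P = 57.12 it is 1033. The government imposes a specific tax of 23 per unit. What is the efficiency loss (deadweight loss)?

Demand slope = (17.6 − 58.25)/(1033 − 220) = −0.05, so P = 69.25 − 0.05Q.
Supply slope = (57.12 − 24.6)/(1033 − 220) = 0.04, so P = 15.8 + 0.04Q.
Competitive equilibrium: 69.25 − 0.05Q = 15.8 + 0.04Q → Q* = 593.8889, P* = 39.5556.
With the tax, the buyer price exceeds the seller price by 23: (69.25 − 0.05Q) − (15.8 + 0.04Q) = 23 → Q' = 338.3333.
ΔQ = 593.8889 − 338.3333 = 255.5556; the wedge equals the tax, 23.
DWL = ½ × 255.5556 × 23 = 2938.89.

2938.89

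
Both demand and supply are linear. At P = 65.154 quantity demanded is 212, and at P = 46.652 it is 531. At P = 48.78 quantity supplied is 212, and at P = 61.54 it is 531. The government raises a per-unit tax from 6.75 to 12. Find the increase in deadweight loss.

502.23

Demand slope = (46.652 − 65.154)/(531 − 212) = −0.058, so P = 77.45 − 0.058Q.
Supply slope = (61.54 − 48.78)/(531 − 212) = 0.04, so P = 40.3 + 0.04Q.
Competitive equilibrium: 77.45 − 0.058Q = 40.3 + 0.04Q → Q* = 379.0816, P* = 55.4633.
For a per-unit tax t: ΔQ = t/0.098, so DWL = ½·t·(t/0.098) = t²/0.196.
At t = 6.75: DWL = 232.462. At t = 12: DWL = 734.694.
Increase = 734.694 − 232.462 = 502.23.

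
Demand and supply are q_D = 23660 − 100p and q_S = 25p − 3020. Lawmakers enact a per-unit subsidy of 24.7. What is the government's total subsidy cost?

In inverse form: demand p = 236.6 − 0.01q, supply p = 120.8 + 0.04q.
Competitive equilibrium: 236.6 − 0.01q = 120.8 + 0.04q → q* = 2316, p* = 213.44.
The subsidy lowers effective supply by 24.7: p = 96.1 + 0.04q.
New quantity: 236.6 − 0.01q = 96.1 + 0.04q → q' = 2810.
Total subsidy cost = 24.7 × 2810 = 69407.

69407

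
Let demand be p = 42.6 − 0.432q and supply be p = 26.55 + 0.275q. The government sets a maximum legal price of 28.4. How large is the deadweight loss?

Competitive equilibrium: 42.6 − 0.432q = 26.55 + 0.275q → q* = 22.7016, p* = 32.7929.
At the ceiling p = 28.4, quantity supplied = (28.4 − 26.55)/0.275 = 6.7273.
Willingness to pay at q' = 6.7273: 42.6 − 0.432·6.7273 = 39.6938.
Δq = 22.7016 − 6.7273 = 15.9743; wedge = 39.6938 − 28.4 = 11.2938.
The triangle = ½ × 15.9743 × 11.2938 = 90.21.

90.21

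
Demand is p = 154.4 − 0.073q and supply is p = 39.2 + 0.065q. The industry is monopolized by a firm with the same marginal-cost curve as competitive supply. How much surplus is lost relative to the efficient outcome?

5755.42

Competitive equilibrium: 154.4 − 0.073q = 39.2 + 0.065q → q* = 834.78261, p* = 93.46087.
Marginal revenue: MR = 154.4 − 0.146q. Set MR = MC: 154.4 − 0.146q = 39.2 + 0.065q → q_m = 545.97156.
Price p_m = 154.4 − 0.073·545.97156 = 114.54408; MC(q_m) = 39.2 + 0.065·545.97156 = 74.68815.
Competitive q* = 834.78261, so Δq = 288.81105; wedge = 114.54408 − 74.68815 = 39.85593.
Deadweight loss = ½ × 288.81105 × 39.85593 = 5755.42.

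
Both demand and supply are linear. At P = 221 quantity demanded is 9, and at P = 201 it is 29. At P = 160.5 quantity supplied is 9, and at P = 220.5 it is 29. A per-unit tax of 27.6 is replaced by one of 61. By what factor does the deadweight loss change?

4.885

Demand slope = (201 − 221)/(29 − 9) = −1, so P = 230 − Q.
Supply slope = (220.5 − 160.5)/(29 − 9) = 3, so P = 133.5 + 3Q.
Competitive equilibrium: 230 − Q = 133.5 + 3Q → Q* = 24.125, P* = 205.875.
For a per-unit tax t: ΔQ = t/4, so DWL = ½·t·(t/4) = t²/8.
At t = 27.6: DWL = 95.22. At t = 61: DWL = 465.125.
Ratio = (61/27.6)² = 4.885.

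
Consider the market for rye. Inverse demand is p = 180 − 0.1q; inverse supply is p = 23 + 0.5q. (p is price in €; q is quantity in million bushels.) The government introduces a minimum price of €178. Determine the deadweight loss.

Competitive equilibrium: 180 − 0.1q = 23 + 0.5q → q* = 261.66667, p* = 153.83333.
At the floor p = 178, quantity demanded = (180 − 178)/0.1 = 20.
Sellers' marginal cost at q' = 20: 23 + 0.5·20 = 33.
Δq = 261.66667 − 20 = 241.66667; wedge = 178 − 33 = 145.
The triangle = ½ × 241.66667 × 145 = €17520.83 million.

€17520.83 million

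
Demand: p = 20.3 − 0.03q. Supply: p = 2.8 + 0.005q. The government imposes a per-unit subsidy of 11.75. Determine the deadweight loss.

1972.32

Competitive equilibrium: 20.3 − 0.03q = 2.8 + 0.005q → q* = 500, p* = 5.3.
The subsidy lowers effective supply by 11.75: p = 0.005q − 8.95.
New quantity: 20.3 − 0.03q = 0.005q − 8.95 → q' = 835.7143.
Overproduction Δq = 835.7143 − 500 = 335.7143; wedge = subsidy = 11.75.
Welfare loss = ½ × 335.7143 × 11.75 = 1972.32.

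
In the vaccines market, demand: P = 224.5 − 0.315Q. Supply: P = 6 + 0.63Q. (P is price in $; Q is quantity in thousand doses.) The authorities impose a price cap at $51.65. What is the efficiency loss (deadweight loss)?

$11908.73 thousand

Competitive equilibrium: 224.5 − 0.315Q = 6 + 0.63Q → Q* = 231.2169, P* = 151.6667.
At the ceiling P = 51.65, quantity supplied = (51.65 − 6)/0.63 = 72.4603.
Willingness to pay at Q' = 72.4603: 224.5 − 0.315·72.4603 = 201.675.
ΔQ = 231.2169 − 72.4603 = 158.7566; wedge = 201.675 − 51.65 = 150.025.
The triangle = ½ × 158.7566 × 150.025 = $11908.73 thousand.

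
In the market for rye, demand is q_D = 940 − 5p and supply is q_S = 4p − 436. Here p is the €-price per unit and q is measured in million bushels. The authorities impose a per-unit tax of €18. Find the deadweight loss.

In inverse form: demand p = 188 − 0.2q, supply p = 109 + 0.25q.
Competitive equilibrium: 188 − 0.2q = 109 + 0.25q → q* = 175.5556, p* = 152.8889.
With the tax, the buyer price exceeds the seller price by 18: (188 − 0.2q) − (109 + 0.25q) = 18 → q' = 135.5556.
Δq = 175.5556 − 135.5556 = 40; the wedge equals the tax, 18.
Deadweight loss = ½ × 40 × 18 = €360 million.

€360 million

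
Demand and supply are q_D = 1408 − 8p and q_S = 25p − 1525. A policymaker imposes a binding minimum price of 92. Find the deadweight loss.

51.44

In inverse form: demand p = 176 − 0.125q, supply p = 61 + 0.04q.
Competitive equilibrium: 176 − 0.125q = 61 + 0.04q → q* = 696.9697, p* = 88.8788.
At the floor p = 92, quantity demanded = (176 − 92)/0.125 = 672.
Sellers' marginal cost at q' = 672: 61 + 0.04·672 = 87.88.
Δq = 696.9697 − 672 = 24.9697; wedge = 92 − 87.88 = 4.12.
Deadweight loss = ½ × 24.9697 × 4.12 = 51.44.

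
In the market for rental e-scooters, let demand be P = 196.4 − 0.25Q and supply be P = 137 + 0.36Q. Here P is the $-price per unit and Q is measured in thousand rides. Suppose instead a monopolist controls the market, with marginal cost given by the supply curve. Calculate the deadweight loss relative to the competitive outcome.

$244.40 thousand

Competitive equilibrium: 196.4 − 0.25Q = 137 + 0.36Q → Q* = 97.377, P* = 172.0557.
Marginal revenue: MR = 196.4 − 0.5Q. Set MR = MC: 196.4 − 0.5Q = 137 + 0.36Q → Q_m = 69.0698.
Price P_m = 196.4 − 0.25·69.0698 = 179.1326; MC(Q_m) = 137 + 0.36·69.0698 = 161.8651.
Competitive Q* = 97.377, so ΔQ = 28.3072; wedge = 179.1326 − 161.8651 = 17.2675.
DWL = ½ × 28.3072 × 17.2675 = $244.40 thousand.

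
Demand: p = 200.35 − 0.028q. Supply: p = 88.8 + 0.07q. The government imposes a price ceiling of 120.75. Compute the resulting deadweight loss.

22780.17

Competitive equilibrium: 200.35 − 0.028q = 88.8 + 0.07q → q* = 1138.26531, p* = 168.47857.
At the ceiling p = 120.75, quantity supplied = (120.75 − 88.8)/0.07 = 456.42857.
Willingness to pay at q' = 456.42857: 200.35 − 0.028·456.42857 = 187.57.
Δq = 1138.26531 − 456.42857 = 681.83674; wedge = 187.57 − 120.75 = 66.82.
The triangle = ½ × 681.83674 × 66.82 = 22780.17.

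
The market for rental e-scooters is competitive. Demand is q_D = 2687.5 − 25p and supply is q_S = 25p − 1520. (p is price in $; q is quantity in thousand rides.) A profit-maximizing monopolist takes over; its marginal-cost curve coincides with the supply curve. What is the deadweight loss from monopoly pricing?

$1514.51 thousand

In inverse form: demand p = 107.5 − 0.04q, supply p = 60.8 + 0.04q.
Competitive equilibrium: 107.5 − 0.04q = 60.8 + 0.04q → q* = 583.75, p* = 84.15.
Marginal revenue: MR = 107.5 − 0.08q. Set MR = MC: 107.5 − 0.08q = 60.8 + 0.04q → q_m = 389.16667.
Price p_m = 107.5 − 0.04·389.16667 = 91.93333; MC(q_m) = 60.8 + 0.04·389.16667 = 76.36667.
Competitive q* = 583.75, so Δq = 194.58333; wedge = 91.93333 − 76.36667 = 15.56666.
DWL = ½ × 194.58333 × 15.56666 = $1514.51 thousand.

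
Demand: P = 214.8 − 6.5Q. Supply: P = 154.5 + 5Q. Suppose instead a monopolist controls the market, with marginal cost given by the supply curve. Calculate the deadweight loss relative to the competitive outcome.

Competitive equilibrium: 214.8 − 6.5Q = 154.5 + 5Q → Q* = 5.2435, P* = 180.7174.
Marginal revenue: MR = 214.8 − 13Q. Set MR = MC: 214.8 − 13Q = 154.5 + 5Q → Q_m = 3.35.
Price P_m = 214.8 − 6.5·3.35 = 193.025; MC(Q_m) = 154.5 + 5·3.35 = 171.25.
Competitive Q* = 5.2435, so ΔQ = 1.8935; wedge = 193.025 − 171.25 = 21.775.
DWL = ½ × 1.8935 × 21.775 = 20.62.

20.62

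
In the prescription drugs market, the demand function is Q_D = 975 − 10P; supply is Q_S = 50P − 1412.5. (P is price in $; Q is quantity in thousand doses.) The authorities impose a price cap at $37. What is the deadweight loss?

In inverse form: demand P = 97.5 − 0.1Q, supply P = 28.25 + 0.02Q.
Competitive equilibrium: 97.5 − 0.1Q = 28.25 + 0.02Q → Q* = 577.0833, P* = 39.7917.
At the ceiling P = 37, quantity supplied = (37 − 28.25)/0.02 = 437.5.
Willingness to pay at Q' = 437.5: 97.5 − 0.1·437.5 = 53.75.
ΔQ = 577.0833 − 437.5 = 139.5833; wedge = 53.75 − 37 = 16.75.
Deadweight loss = ½ × 139.5833 × 16.75 = $1169.01 thousand.

$1169.01 thousand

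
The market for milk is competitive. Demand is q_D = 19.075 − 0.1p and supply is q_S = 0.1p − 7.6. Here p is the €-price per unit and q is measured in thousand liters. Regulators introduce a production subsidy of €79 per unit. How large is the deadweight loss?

€156.025 thousand

In inverse form: demand p = 190.75 − 10q, supply p = 76 + 10q.
Competitive equilibrium: 190.75 − 10q = 76 + 10q → q* = 5.7375, p* = 133.375.
The subsidy lowers effective supply by 79: p = 10q − 3.
New quantity: 190.75 − 10q = 10q − 3 → q' = 9.6875.
Overproduction Δq = 9.6875 − 5.7375 = 3.95; wedge = subsidy = 79.
DWL = ½ × 3.95 × 79 = €156.025 thousand.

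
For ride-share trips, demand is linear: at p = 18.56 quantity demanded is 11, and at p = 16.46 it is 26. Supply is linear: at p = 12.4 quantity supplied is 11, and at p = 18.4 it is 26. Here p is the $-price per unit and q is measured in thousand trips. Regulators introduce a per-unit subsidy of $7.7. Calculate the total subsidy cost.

$282.33 thousand

Demand slope = (16.46 − 18.56)/(26 − 11) = −0.14, so p = 20.1 − 0.14q.
Supply slope = (18.4 − 12.4)/(26 − 11) = 0.4, so p = 8 + 0.4q.
Competitive equilibrium: 20.1 − 0.14q = 8 + 0.4q → q* = 22.4074, p* = 16.963.
The subsidy lowers effective supply by 7.7: p = 0.3 + 0.4q.
New quantity: 20.1 − 0.14q = 0.3 + 0.4q → q' = 36.6667.
Total subsidy cost = 7.7 × 36.6667 = $282.33 thousand.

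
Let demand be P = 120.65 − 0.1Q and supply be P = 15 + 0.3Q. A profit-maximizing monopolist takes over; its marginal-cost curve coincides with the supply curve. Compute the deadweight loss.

558.10

Competitive equilibrium: 120.65 − 0.1Q = 15 + 0.3Q → Q* = 264.125, P* = 94.2375.
Marginal revenue: MR = 120.65 − 0.2Q. Set MR = MC: 120.65 − 0.2Q = 15 + 0.3Q → Q_m = 211.3.
Price P_m = 120.65 − 0.1·211.3 = 99.52; MC(Q_m) = 15 + 0.3·211.3 = 78.39.
Competitive Q* = 264.125, so ΔQ = 52.825; wedge = 99.52 − 78.39 = 21.13.
DWL = ½ × 52.825 × 21.13 = 558.10.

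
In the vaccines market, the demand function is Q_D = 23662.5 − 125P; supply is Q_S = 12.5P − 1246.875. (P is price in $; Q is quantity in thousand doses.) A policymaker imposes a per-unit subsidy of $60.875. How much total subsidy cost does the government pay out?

In inverse form: demand P = 189.3 − 0.008Q, supply P = 99.75 + 0.08Q.
Competitive equilibrium: 189.3 − 0.008Q = 99.75 + 0.08Q → Q* = 1017.6136, P* = 181.1591.
The subsidy lowers effective supply by 60.875: P = 38.875 + 0.08Q.
New quantity: 189.3 − 0.008Q = 38.875 + 0.08Q → Q' = 1709.375.
Total subsidy cost = 60.875 × 1709.375 = $104058.20 thousand.

$104058.20 thousand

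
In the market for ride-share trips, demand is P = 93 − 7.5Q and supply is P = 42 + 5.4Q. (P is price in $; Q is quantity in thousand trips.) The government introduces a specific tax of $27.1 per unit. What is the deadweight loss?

$28.47 thousand

Competitive equilibrium: 93 − 7.5Q = 42 + 5.4Q → Q* = 3.9535, P* = 63.3488.
With the tax, the buyer price exceeds the seller price by 27.1: (93 − 7.5Q) − (42 + 5.4Q) = 27.1 → Q' = 1.8527.
ΔQ = 3.9535 − 1.8527 = 2.1008; the wedge equals the tax, 27.1.
The triangle = ½ × 2.1008 × 27.1 = $28.47 thousand.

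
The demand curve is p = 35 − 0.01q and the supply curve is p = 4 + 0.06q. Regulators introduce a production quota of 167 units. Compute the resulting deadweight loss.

Competitive equilibrium: 35 − 0.01q = 4 + 0.06q → q* = 442.8571, p* = 30.5714.
At q = 167: demand price = 35 − 0.01·167 = 33.33; supply price = 4 + 0.06·167 = 14.02.
Δq = 442.8571 − 167 = 275.8571; wedge = 33.33 − 14.02 = 19.31.
DWL = ½ × 275.8571 × 19.31 = 2663.40.

2663.40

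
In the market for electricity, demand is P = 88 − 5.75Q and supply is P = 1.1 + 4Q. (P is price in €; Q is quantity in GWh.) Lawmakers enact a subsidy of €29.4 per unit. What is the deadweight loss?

Competitive equilibrium: 88 − 5.75Q = 1.1 + 4Q → Q* = 8.9128, P* = 36.7513.
The subsidy lowers effective supply by 29.4: P = 4Q − 28.3.
New quantity: 88 − 5.75Q = 4Q − 28.3 → Q' = 11.9282.
Overproduction ΔQ = 11.9282 − 8.9128 = 3.0154; wedge = subsidy = 29.4.
Deadweight loss = ½ × 3.0154 × 29.4 = €44.33.

€44.33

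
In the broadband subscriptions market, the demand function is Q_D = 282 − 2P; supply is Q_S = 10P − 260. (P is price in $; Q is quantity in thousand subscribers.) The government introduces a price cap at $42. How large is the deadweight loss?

$300.83 thousand

In inverse form: demand P = 141 − 0.5Q, supply P = 26 + 0.1Q.
Competitive equilibrium: 141 − 0.5Q = 26 + 0.1Q → Q* = 191.6667, P* = 45.1667.
At the ceiling P = 42, quantity supplied = (42 − 26)/0.1 = 160.
Willingness to pay at Q' = 160: 141 − 0.5·160 = 61.
ΔQ = 191.6667 − 160 = 31.6667; wedge = 61 − 42 = 19.
Welfare loss = ½ × 31.6667 × 19 = $300.83 thousand.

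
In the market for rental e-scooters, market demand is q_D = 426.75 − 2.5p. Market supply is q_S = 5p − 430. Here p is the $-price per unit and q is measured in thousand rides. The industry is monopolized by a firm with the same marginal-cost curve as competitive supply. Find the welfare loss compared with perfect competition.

In inverse form: demand p = 170.7 − 0.4q, supply p = 86 + 0.2q.
Competitive equilibrium: 170.7 − 0.4q = 86 + 0.2q → q* = 141.1667, p* = 114.2333.
Marginal revenue: MR = 170.7 − 0.8q. Set MR = MC: 170.7 − 0.8q = 86 + 0.2q → q_m = 84.7.
Price p_m = 170.7 − 0.4·84.7 = 136.82; MC(q_m) = 86 + 0.2·84.7 = 102.94.
Competitive q* = 141.1667, so Δq = 56.4667; wedge = 136.82 − 102.94 = 33.88.
Deadweight loss = ½ × 56.4667 × 33.88 = $956.55 thousand.

$956.55 thousand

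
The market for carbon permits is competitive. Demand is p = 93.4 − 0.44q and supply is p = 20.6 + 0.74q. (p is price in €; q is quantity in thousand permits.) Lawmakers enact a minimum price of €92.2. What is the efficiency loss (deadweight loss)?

€2051.54 thousand

Competitive equilibrium: 93.4 − 0.44q = 20.6 + 0.74q → q* = 61.6949, p* = 66.2542.
At the floor p = 92.2, quantity demanded = (93.4 − 92.2)/0.44 = 2.7273.
Sellers' marginal cost at q' = 2.7273: 20.6 + 0.74·2.7273 = 22.6182.
Δq = 61.6949 − 2.7273 = 58.9676; wedge = 92.2 − 22.6182 = 69.5818.
Deadweight loss = ½ × 58.9676 × 69.5818 = €2051.54 thousand.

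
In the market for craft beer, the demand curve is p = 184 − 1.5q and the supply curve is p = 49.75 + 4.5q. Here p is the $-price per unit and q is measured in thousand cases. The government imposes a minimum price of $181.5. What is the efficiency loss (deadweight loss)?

$1286.51 thousand

Competitive equilibrium: 184 − 1.5q = 49.75 + 4.5q → q* = 22.375, p* = 150.4375.
At the floor p = 181.5, quantity demanded = (184 − 181.5)/1.5 = 1.666667.
Sellers' marginal cost at q' = 1.666667: 49.75 + 4.5·1.666667 = 57.250002.
Δq = 22.375 − 1.666667 = 20.708333; wedge = 181.5 − 57.250002 = 124.249998.
Deadweight loss = ½ × 20.708333 × 124.249998 = $1286.51 thousand.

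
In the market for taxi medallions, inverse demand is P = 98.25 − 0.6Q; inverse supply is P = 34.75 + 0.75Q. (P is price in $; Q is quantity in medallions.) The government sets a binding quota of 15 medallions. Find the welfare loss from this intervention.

$692.80

Competitive equilibrium: 98.25 − 0.6Q = 34.75 + 0.75Q → Q* = 47.037, P* = 70.0278.
At Q = 15: demand price = 98.25 − 0.6·15 = 89.25; supply price = 34.75 + 0.75·15 = 46.
ΔQ = 47.037 − 15 = 32.037; wedge = 89.25 − 46 = 43.25.
DWL = ½ × 32.037 × 43.25 = $692.80.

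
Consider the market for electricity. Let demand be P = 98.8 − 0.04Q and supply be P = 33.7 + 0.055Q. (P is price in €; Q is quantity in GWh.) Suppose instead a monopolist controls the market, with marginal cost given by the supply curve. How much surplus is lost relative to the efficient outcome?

Competitive equilibrium: 98.8 − 0.04Q = 33.7 + 0.055Q → Q* = 685.2632, P* = 71.3895.
Marginal revenue: MR = 98.8 − 0.08Q. Set MR = MC: 98.8 − 0.08Q = 33.7 + 0.055Q → Q_m = 482.2222.
Price P_m = 98.8 − 0.04·482.2222 = 79.5111; MC(Q_m) = 33.7 + 0.055·482.2222 = 60.2222.
Competitive Q* = 685.2632, so ΔQ = 203.041; wedge = 79.5111 − 60.2222 = 19.2889.
Welfare loss = ½ × 203.041 × 19.2889 = €1958.22.

€1958.22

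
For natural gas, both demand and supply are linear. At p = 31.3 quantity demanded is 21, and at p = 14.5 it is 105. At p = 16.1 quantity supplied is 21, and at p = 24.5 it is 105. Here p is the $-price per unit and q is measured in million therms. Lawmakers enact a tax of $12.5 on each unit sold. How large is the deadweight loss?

Demand slope = (14.5 − 31.3)/(105 − 21) = −0.2, so p = 35.5 − 0.2q.
Supply slope = (24.5 − 16.1)/(105 − 21) = 0.1, so p = 14 + 0.1q.
Competitive equilibrium: 35.5 − 0.2q = 14 + 0.1q → q* = 71.6667, p* = 21.1667.
With the tax, the buyer price exceeds the seller price by 12.5: (35.5 − 0.2q) − (14 + 0.1q) = 12.5 → q' = 30.
Δq = 71.6667 − 30 = 41.6667; the wedge equals the tax, 12.5.
Welfare loss = ½ × 41.6667 × 12.5 = $260.42 million.

$260.42 million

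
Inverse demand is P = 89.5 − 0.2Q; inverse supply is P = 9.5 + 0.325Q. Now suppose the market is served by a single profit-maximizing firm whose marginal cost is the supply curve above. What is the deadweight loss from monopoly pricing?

463.85

Competitive equilibrium: 89.5 − 0.2Q = 9.5 + 0.325Q → Q* = 152.381, P* = 59.0238.
Marginal revenue: MR = 89.5 − 0.4Q. Set MR = MC: 89.5 − 0.4Q = 9.5 + 0.325Q → Q_m = 110.3448.
Price P_m = 89.5 − 0.2·110.3448 = 67.431; MC(Q_m) = 9.5 + 0.325·110.3448 = 45.3621.
Competitive Q* = 152.381, so ΔQ = 42.0362; wedge = 67.431 − 45.3621 = 22.0689.
Deadweight loss = ½ × 42.0362 × 22.0689 = 463.85.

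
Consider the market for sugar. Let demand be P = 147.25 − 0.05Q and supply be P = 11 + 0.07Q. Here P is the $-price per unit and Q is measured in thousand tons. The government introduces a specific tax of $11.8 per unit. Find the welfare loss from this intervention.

$580.17 thousand

Competitive equilibrium: 147.25 − 0.05Q = 11 + 0.07Q → Q* = 1135.4167, P* = 90.4792.
With the tax, the buyer price exceeds the seller price by 11.8: (147.25 − 0.05Q) − (11 + 0.07Q) = 11.8 → Q' = 1037.0833.
ΔQ = 1135.4167 − 1037.0833 = 98.3334; the wedge equals the tax, 11.8.
DWL = ½ × 98.3334 × 11.8 = $580.17 thousand.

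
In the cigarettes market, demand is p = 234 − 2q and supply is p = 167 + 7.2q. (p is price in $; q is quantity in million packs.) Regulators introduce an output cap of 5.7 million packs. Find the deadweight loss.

Competitive equilibrium: 234 − 2q = 167 + 7.2q → q* = 7.2826, p* = 219.4348.
At q = 5.7: demand price = 234 − 2·5.7 = 222.6; supply price = 167 + 7.2·5.7 = 208.04.
Δq = 7.2826 − 5.7 = 1.5826; wedge = 222.6 − 208.04 = 14.56.
Deadweight loss = ½ × 1.5826 × 14.56 = $11.52 million.

$11.52 million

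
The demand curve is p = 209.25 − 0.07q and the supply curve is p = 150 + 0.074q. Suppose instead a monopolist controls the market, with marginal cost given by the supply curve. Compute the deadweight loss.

1304.23

Competitive equilibrium: 209.25 − 0.07q = 150 + 0.074q → q* = 411.4583, p* = 180.4479.
Marginal revenue: MR = 209.25 − 0.14q. Set MR = MC: 209.25 − 0.14q = 150 + 0.074q → q_m = 276.8692.
Price p_m = 209.25 − 0.07·276.8692 = 189.8692; MC(q_m) = 150 + 0.074·276.8692 = 170.4883.
Competitive q* = 411.4583, so Δq = 134.5891; wedge = 189.8692 − 170.4883 = 19.3809.
Welfare loss = ½ × 134.5891 × 19.3809 = 1304.23.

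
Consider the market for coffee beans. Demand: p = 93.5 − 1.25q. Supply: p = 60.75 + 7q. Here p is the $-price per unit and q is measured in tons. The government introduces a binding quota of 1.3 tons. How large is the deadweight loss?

Competitive equilibrium: 93.5 − 1.25q = 60.75 + 7q → q* = 3.9697, p* = 88.5379.
At q = 1.3: demand price = 93.5 − 1.25·1.3 = 91.875; supply price = 60.75 + 7·1.3 = 69.85.
Δq = 3.9697 − 1.3 = 2.6697; wedge = 91.875 − 69.85 = 22.025.
DWL = ½ × 2.6697 × 22.025 = $29.40.

$29.40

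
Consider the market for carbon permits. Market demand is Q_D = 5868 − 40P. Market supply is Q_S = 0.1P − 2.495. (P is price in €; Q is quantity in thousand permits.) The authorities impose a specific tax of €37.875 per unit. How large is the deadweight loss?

€71.55 thousand

In inverse form: demand P = 146.7 − 0.025Q, supply P = 24.95 + 10Q.
Competitive equilibrium: 146.7 − 0.025Q = 24.95 + 10Q → Q* = 12.1446, P* = 146.3964.
With the tax, the buyer price exceeds the seller price by 37.875: (146.7 − 0.025Q) − (24.95 + 10Q) = 37.875 → Q' = 8.3666.
ΔQ = 12.1446 − 8.3666 = 3.778; the wedge equals the tax, 37.875.
The triangle = ½ × 3.778 × 37.875 = €71.55 thousand.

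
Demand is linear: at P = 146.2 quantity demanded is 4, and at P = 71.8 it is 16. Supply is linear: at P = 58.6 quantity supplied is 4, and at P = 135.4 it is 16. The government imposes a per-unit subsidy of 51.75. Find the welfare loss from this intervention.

106.27

Demand slope = (71.8 − 146.2)/(16 − 4) = −6.2, so P = 171 − 6.2Q.
Supply slope = (135.4 − 58.6)/(16 − 4) = 6.4, so P = 33 + 6.4Q.
Competitive equilibrium: 171 − 6.2Q = 33 + 6.4Q → Q* = 10.9524, P* = 103.0952.
The subsidy lowers effective supply by 51.75: P = 6.4Q − 18.75.
New quantity: 171 − 6.2Q = 6.4Q − 18.75 → Q' = 15.0595.
Overproduction ΔQ = 15.0595 − 10.9524 = 4.1071; wedge = subsidy = 51.75.
DWL = ½ × 4.1071 × 51.75 = 106.27.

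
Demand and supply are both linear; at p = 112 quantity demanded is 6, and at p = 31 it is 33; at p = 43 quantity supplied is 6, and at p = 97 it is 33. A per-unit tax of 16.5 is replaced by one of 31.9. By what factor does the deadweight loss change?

3.738

Demand slope = (31 − 112)/(33 − 6) = −3, so p = 130 − 3q.
Supply slope = (97 − 43)/(33 − 6) = 2, so p = 31 + 2q.
Competitive equilibrium: 130 − 3q = 31 + 2q → q* = 19.8, p* = 70.6.
For a per-unit tax t: Δq = t/5, so DWL = ½·t·(t/5) = t²/10.
At t = 16.5: DWL = 27.225. At t = 31.9: DWL = 101.761.
Ratio = (31.9/16.5)² = 3.738.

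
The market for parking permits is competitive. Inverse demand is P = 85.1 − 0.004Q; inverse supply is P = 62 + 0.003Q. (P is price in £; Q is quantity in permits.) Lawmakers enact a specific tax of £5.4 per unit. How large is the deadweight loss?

£2082.86

Competitive equilibrium: 85.1 − 0.004Q = 62 + 0.003Q → Q* = 3300, P* = 71.9.
With the tax, the buyer price exceeds the seller price by 5.4: (85.1 − 0.004Q) − (62 + 0.003Q) = 5.4 → Q' = 2528.5714.
ΔQ = 3300 − 2528.5714 = 771.4286; the wedge equals the tax, 5.4.
Welfare loss = ½ × 771.4286 × 5.4 = £2082.86.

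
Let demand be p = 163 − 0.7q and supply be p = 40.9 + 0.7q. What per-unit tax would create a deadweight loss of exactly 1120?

56

Competitive equilibrium: 163 − 0.7q = 40.9 + 0.7q → q* = 87.2143, p* = 101.95.
A tax t gives Δq = t/1.4 and wedge t, so DWL = t²/2.8.
t²/2.8 = 1120 → t² = 3136 → t = 56.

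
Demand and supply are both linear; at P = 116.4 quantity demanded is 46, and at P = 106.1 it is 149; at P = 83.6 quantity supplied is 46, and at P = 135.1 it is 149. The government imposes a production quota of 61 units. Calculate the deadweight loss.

472.03

Demand slope = (106.1 − 116.4)/(149 − 46) = −0.1, so P = 121 − 0.1Q.
Supply slope = (135.1 − 83.6)/(149 − 46) = 0.5, so P = 60.6 + 0.5Q.
Competitive equilibrium: 121 − 0.1Q = 60.6 + 0.5Q → Q* = 100.6667, P* = 110.9333.
At Q = 61: demand price = 121 − 0.1·61 = 114.9; supply price = 60.6 + 0.5·61 = 91.1.
ΔQ = 100.6667 − 61 = 39.6667; wedge = 114.9 − 91.1 = 23.8.
The triangle = ½ × 39.6667 × 23.8 = 472.03.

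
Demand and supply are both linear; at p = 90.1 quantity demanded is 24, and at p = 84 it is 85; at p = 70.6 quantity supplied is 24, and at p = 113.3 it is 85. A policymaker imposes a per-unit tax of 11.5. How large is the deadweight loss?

82.66

Demand slope = (84 − 90.1)/(85 − 24) = −0.1, so p = 92.5 − 0.1q.
Supply slope = (113.3 − 70.6)/(85 − 24) = 0.7, so p = 53.8 + 0.7q.
Competitive equilibrium: 92.5 − 0.1q = 53.8 + 0.7q → q* = 48.375, p* = 87.6625.
With the tax, the buyer price exceeds the seller price by 11.5: (92.5 − 0.1q) − (53.8 + 0.7q) = 11.5 → q' = 34.
Δq = 48.375 − 34 = 14.375; the wedge equals the tax, 11.5.
Deadweight loss = ½ × 14.375 × 11.5 = 82.66.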